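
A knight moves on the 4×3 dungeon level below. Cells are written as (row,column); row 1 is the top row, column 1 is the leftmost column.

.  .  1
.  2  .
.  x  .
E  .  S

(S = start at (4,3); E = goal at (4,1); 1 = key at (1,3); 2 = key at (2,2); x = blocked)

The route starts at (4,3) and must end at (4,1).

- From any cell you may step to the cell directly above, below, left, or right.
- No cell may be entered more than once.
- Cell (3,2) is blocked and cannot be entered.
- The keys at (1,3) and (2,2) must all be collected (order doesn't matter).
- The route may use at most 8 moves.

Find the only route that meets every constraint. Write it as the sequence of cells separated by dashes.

Any route must reach (1,3) and (2,2) and still end at (4,1) within 8 moves, so the order of the required stops is forced.
Route from (4,3): up 3 to (1,3), left 1 to (1,2), down 1 to (2,2), left 1 to (2,1), down 2 to (4,1) — 8 moves in all.
Check: all required cells visited; 8 ≤ 8 moves.

(4,3) - (3,3) - (2,3) - (1,3) - (1,2) - (2,2) - (2,1) - (3,1) - (4,1)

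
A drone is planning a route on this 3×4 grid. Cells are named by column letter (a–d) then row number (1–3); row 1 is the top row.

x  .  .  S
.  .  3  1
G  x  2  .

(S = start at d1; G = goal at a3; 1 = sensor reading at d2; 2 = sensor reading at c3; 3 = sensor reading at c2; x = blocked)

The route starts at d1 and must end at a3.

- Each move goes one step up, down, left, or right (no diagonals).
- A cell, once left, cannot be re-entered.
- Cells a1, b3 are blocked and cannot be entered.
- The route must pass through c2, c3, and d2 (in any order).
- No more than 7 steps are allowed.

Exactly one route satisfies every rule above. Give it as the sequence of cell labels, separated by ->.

d1 -> d2 -> d3 -> c3 -> c2 -> b2 -> a2 -> a3

Any route must reach c2, c3, and d2 and still end at a3 within 7 moves, so the order of the required stops is forced.
Route from d1: down 2 to d3, left 1 to c3, up 1 to c2, left 2 to a2, down 1 to a3 — 7 moves in all.
Check: all required cells visited; 7 ≤ 7 moves.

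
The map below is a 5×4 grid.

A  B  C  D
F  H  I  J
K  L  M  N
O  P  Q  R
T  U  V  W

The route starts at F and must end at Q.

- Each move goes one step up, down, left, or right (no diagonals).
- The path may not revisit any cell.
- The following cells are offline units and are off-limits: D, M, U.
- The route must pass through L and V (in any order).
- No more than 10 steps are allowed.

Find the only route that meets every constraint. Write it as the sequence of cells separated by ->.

The budget equals the shortest possible length, so every move has to be on a shortest route through the required cells.
Route from F: down 1 to K, right 1 to L, up 1 to H, right 2 to J, down 3 to W, left 1 to V, up 1 to Q — 10 moves in all.
Check: all required cells visited; 10 ≤ 10 moves.

F -> K -> L -> H -> I -> J -> N -> R -> W -> V -> Q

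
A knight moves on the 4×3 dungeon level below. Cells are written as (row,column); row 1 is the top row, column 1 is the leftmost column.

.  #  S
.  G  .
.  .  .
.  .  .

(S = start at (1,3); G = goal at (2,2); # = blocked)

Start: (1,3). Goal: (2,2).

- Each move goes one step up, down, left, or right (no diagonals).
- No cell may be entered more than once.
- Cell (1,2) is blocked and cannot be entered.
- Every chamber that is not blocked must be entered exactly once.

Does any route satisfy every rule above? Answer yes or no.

no

Cell (1,1) has only one open neighbour but is neither the start nor the goal, so a Hamiltonian route would have to both enter and leave it through the same neighbour — impossible without revisiting.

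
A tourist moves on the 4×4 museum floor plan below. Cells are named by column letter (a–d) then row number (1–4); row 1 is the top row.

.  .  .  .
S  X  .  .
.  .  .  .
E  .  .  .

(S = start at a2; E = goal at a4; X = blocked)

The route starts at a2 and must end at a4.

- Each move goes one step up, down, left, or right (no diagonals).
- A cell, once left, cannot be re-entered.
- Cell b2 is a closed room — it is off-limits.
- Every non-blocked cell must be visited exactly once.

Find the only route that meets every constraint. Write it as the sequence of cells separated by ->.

Need to visit all 15 open cells exactly once, starting at a2 and ending at a4.
Cell d1 has only two open neighbours (d2 and c1), so the path must pass straight through it: one of those is the cell it's entered from and the other is where it exits.
Route from a2: up 1 to a1, right 3 to d1, down 1 to d2, left 1 to c2, down 1 to c3, right 1 to d3, down 1 to d4, left 2 to b4, up 1 to b3, left 1 to a3, down 1 to a4 — 14 moves in all.
Check: all 15 open cells covered.

a2 -> a1 -> b1 -> c1 -> d1 -> d2 -> c2 -> c3 -> d3 -> d4 -> c4 -> b4 -> b3 -> a3 -> a4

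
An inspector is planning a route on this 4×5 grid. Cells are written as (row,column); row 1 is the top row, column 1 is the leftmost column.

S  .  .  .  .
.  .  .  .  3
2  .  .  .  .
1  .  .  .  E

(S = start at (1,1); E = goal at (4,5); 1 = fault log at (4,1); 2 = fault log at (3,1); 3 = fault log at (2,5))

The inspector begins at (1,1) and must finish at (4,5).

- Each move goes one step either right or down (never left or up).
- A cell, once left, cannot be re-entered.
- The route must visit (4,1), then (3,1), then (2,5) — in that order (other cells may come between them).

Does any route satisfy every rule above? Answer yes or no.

no

(3,1) lies above (4,1), so going from (4,1) to (3,1) would need an upward move — but moves only go right/down, so (4,1) cannot be visited before (3,1).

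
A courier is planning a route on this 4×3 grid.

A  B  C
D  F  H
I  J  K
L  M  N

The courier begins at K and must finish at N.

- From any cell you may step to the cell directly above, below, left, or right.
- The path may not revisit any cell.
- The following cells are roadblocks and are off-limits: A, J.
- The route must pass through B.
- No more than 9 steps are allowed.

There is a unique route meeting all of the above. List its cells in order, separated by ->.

K -> H -> C -> B -> F -> D -> I -> L -> M -> N

The 9-move cap with required stops at B leaves no slack for detours.
Route from K: up 2 to C, left 1 to B, down 1 to F, left 1 to D, down 2 to L, right 2 to N — 9 moves in all.
Check: all required cells visited; 9 ≤ 9 moves.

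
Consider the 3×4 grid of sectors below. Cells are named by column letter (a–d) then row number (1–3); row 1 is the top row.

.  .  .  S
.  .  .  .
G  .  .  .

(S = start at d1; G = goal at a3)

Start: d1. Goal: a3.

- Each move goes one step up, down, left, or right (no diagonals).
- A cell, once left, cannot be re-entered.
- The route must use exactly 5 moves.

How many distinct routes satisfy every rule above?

Need simple routes of exactly 5 moves from d1 to a3 (Manhattan distance 5, so 0 moves are spent on a detour and 0 undoing it).
Branch systematically from the start, pruning whenever the remaining move budget drops below the Manhattan distance to a3 or differs from it in parity. Grouping the completions by first move — via d2: 4; via c1: 6 — and summing: 4 + 6 = 10.
That gives 10 routes.

10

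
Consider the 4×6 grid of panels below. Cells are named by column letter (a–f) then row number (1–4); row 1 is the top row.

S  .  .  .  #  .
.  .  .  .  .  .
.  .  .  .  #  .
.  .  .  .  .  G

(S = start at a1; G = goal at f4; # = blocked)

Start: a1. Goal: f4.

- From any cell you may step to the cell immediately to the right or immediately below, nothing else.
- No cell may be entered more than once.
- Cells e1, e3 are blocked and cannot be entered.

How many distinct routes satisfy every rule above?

A right/down-only route from a1 to f4 makes exactly 3 down-moves and 5 right-moves in some order.
With no other constraints that would be C(8,3) = 56 routes.
Subtract routes through each blocked cell (inclusion–exclusion for overlaps): − through e1: 4 − through e3: 30 + through e1&e3: 2 → 24.
That gives 24 routes.

24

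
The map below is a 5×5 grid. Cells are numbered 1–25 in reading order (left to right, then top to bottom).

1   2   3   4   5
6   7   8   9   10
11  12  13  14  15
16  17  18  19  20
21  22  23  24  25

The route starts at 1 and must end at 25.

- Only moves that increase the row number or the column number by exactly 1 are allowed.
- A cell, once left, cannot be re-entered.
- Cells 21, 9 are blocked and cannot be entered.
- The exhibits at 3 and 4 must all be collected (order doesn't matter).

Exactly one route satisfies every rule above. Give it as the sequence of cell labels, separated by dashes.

1 - 2 - 3 - 4 - 5 - 10 - 15 - 20 - 25

Moves only go right or down, so the column and row indices never decrease.
Route from 1: 4× right (reaching 5), 4× down (reaching 25) — 8 moves in all.
Check: all required cells visited.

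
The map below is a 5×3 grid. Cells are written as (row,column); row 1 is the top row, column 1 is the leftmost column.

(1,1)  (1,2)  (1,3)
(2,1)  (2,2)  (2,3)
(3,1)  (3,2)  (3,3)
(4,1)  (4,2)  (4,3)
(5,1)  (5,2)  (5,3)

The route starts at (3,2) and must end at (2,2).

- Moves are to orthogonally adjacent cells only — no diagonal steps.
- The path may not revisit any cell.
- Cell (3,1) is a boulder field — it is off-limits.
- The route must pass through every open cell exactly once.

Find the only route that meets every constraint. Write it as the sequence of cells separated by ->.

(3,2) -> (4,2) -> (4,1) -> (5,1) -> (5,2) -> (5,3) -> (4,3) -> (3,3) -> (2,3) -> (1,3) -> (1,2) -> (1,1) -> (2,1) -> (2,2)

Need to visit all 14 open cells exactly once, starting at (3,2) and ending at (2,2).
Route from (3,2): down 1 to (4,2), left 1 to (4,1), down 1 to (5,1), right 2 to (5,3), up 4 to (1,3), left 2 to (1,1), down 1 to (2,1), right 1 to (2,2) — 13 moves in all.
Check: all 14 open cells covered.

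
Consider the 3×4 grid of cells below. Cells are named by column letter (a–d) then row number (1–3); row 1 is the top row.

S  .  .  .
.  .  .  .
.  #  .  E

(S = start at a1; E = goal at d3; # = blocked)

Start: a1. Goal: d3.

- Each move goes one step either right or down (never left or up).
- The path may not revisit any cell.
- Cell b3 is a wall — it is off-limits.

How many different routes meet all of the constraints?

7

A right/down-only route from a1 to d3 makes exactly 2 down-moves and 3 right-moves in some order.
With no other constraints that would be C(5,2) = 10 routes.
Subtract routes through each blocked cell (inclusion–exclusion for overlaps): − through b3: 3 → 7.
That gives 7 routes.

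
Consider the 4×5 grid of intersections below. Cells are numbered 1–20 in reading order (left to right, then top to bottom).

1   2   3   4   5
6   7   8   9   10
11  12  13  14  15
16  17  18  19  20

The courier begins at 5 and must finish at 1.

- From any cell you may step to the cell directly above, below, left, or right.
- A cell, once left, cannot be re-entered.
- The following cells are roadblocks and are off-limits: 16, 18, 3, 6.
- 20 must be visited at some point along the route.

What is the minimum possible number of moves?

Any route passes through 20 somewhere between 5 and 1. Summing Manhattan distances along the two legs (5 → 20 → 1) gives a lower bound of 3 + 7 = 10 moves.
A route of 10 moves achieves this: 5 → 10 → 15 → 20 → 19 → 14 → 9 → 8 → 7 → 2 → 1.
Since 10 matches the lower bound, it is optimal.

10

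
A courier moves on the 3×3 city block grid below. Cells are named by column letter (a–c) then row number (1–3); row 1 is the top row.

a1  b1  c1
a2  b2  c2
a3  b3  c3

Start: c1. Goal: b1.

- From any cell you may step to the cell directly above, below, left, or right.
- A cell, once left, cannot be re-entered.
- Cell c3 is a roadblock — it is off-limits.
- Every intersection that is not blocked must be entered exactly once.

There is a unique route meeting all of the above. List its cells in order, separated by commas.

c1, c2, b2, b3, a3, a2, a1, b1

Need to visit all 8 open cells exactly once, starting at c1 and ending at b1.
Route from c1: down 1 to c2, left 1 to b2, down 1 to b3, left 1 to a3, up 2 to a1, right 1 to b1 — 7 moves in all.
Check: all 8 open cells covered.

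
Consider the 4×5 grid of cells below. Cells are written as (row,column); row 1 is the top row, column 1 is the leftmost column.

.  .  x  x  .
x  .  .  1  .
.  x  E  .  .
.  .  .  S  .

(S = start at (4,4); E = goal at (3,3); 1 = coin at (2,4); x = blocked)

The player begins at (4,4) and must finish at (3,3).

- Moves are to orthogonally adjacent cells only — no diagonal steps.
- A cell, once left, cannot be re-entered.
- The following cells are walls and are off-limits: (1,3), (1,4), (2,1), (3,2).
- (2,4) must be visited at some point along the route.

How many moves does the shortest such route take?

Any route passes through (2,4) somewhere between (4,4) and (3,3). Summing Manhattan distances along the two legs ((4,4) → (2,4) → (3,3)) gives a lower bound of 2 + 2 = 4 moves.
A route of 4 moves achieves this: (4,4) → (3,4) → (2,4) → (2,3) → (3,3).
Since 4 matches the lower bound, it is optimal.

4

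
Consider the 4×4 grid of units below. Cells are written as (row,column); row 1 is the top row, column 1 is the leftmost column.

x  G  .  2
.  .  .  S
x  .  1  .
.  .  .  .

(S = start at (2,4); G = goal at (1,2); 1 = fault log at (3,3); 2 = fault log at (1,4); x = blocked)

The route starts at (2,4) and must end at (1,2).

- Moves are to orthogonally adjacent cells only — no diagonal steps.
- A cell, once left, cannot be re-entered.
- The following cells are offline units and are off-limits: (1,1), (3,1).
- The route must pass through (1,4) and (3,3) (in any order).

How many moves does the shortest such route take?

Any route passes through (1,4) and (3,3) in some order between (2,4) and (1,2). Summing Manhattan distances along each leg and taking the cheapest ordering ((2,4) → (3,3) → (1,4) → (1,2)) gives a lower bound of 2 + 3 + 2 = 7 moves.
A route of 7 moves achieves this: (2,4) → (1,4) → (1,3) → (2,3) → (3,3) → (3,2) → (2,2) → (1,2).
Since 7 matches the lower bound, it is optimal.

7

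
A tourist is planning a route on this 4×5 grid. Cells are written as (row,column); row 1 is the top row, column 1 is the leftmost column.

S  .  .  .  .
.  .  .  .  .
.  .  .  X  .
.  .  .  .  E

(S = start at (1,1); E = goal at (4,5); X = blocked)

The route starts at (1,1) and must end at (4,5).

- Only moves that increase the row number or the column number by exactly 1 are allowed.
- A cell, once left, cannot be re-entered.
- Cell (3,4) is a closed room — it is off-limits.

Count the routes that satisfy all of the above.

15

A right/down-only route from (1,1) to (4,5) makes exactly 3 down-moves and 4 right-moves in some order.
With no other constraints that would be C(7,3) = 35 routes.
Subtract routes through each blocked cell (inclusion–exclusion for overlaps): − through (3,4): 20 → 15.
That gives 15 routes.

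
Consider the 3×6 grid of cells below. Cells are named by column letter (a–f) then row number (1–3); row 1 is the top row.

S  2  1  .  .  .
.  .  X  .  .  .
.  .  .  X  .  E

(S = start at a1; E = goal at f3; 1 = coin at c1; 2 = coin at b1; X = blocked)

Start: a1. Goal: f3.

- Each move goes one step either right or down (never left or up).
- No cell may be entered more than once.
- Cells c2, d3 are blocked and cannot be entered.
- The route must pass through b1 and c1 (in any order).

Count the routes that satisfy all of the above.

A right/down-only route from a1 to f3 makes exactly 2 down-moves and 5 right-moves in some order.
With no other constraints that would be C(7,2) = 21 routes.
A monotone route can only reach the required cells in the order b1, c1, so split there and multiply the segment counts (each segment already excludes blocked cells): a1→b1: 1; b1→c1: 1; c1→f3: 5; product = 5.
That gives 5 routes.

5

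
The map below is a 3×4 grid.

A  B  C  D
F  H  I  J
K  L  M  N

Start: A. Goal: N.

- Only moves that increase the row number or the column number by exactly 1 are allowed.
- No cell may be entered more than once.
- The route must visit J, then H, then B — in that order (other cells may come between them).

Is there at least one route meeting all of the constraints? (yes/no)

H lies to the left of J, so going from J to H would need a leftward move — but moves only go right/down, so J cannot be visited before H.

no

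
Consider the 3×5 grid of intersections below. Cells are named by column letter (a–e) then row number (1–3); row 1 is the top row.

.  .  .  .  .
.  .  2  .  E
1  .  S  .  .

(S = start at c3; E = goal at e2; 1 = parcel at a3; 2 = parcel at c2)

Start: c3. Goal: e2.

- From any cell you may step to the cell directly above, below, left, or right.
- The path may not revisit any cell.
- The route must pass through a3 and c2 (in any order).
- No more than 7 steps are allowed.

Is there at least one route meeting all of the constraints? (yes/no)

yes

One route that works: c3 → b3 → a3 → a2 → b2 → c2 → d2 → e2.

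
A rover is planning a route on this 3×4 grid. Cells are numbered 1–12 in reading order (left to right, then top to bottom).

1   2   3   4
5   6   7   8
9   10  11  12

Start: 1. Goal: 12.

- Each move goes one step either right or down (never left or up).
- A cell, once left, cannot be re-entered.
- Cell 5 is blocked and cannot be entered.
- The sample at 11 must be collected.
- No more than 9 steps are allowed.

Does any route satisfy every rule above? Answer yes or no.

One route that works: 1 → 2 → 6 → 10 → 11 → 12.

yes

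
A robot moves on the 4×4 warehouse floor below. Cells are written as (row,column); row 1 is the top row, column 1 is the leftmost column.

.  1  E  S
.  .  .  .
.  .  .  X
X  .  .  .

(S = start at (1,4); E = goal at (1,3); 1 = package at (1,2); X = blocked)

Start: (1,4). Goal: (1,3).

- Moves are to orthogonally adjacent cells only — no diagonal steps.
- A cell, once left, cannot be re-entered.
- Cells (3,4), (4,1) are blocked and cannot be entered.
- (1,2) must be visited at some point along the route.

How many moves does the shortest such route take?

5

Any route passes through (1,2) somewhere between (1,4) and (1,3). Summing Manhattan distances along the two legs ((1,4) → (1,2) → (1,3)) gives a lower bound of 2 + 1 = 3 moves.
The shortest route satisfying every rule uses 5 moves: (1,4) → (2,4) → (2,3) → (2,2) → (1,2) → (1,3).
The no-revisit rule (legs can't share cells) pushes the minimum above the 3-move bound; an exhaustive check rules out every length from 3 to 4, leaving 5 as the minimum.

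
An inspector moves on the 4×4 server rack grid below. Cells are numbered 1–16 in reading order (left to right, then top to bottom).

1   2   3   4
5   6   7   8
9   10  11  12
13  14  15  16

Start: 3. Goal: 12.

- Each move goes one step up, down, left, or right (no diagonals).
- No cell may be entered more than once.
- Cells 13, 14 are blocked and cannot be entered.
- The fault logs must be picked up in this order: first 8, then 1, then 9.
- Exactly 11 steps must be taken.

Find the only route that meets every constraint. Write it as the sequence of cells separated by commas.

The waypoints must appear in the order 8, 1, 9, with no cell reused.
Route from 3: right to 4, down to 8, 2× left (reaching 6), up to 2, left to 1, 2× down (reaching 9), 3× right (reaching 12) — 11 moves in all.
Check: order respected (8 at step 2, 1 at step 6, 9 at step 8); 11 moves as required.

3, 4, 8, 7, 6, 2, 1, 5, 9, 10, 11, 12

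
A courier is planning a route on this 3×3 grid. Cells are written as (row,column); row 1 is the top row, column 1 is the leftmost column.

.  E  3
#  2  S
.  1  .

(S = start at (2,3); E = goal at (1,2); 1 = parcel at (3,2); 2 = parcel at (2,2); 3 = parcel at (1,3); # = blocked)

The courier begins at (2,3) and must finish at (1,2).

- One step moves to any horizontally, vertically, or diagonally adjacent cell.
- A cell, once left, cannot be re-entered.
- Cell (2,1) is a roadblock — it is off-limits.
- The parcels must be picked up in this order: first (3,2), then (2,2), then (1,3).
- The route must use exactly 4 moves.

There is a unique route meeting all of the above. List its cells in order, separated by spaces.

(2,3) (3,2) (2,2) (1,3) (1,2)

The waypoints must appear in the order (3,2), (2,2), (1,3), with no cell reused.
Route from (2,3): down-left 1 to (3,2), up 1 to (2,2), up-right 1 to (1,3), left 1 to (1,2) — 4 moves in all.
Check: order respected (1 at step 1, 2 at step 2, 3 at step 3); 4 moves as required.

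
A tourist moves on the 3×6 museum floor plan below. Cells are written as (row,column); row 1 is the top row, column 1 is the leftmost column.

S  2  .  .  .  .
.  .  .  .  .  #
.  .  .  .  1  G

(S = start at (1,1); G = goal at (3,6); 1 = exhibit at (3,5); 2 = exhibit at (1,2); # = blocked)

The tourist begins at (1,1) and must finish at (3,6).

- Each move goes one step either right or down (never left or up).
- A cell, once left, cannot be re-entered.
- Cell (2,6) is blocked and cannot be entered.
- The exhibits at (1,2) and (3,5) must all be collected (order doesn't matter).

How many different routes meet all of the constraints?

10

A right/down-only route from (1,1) to (3,6) makes exactly 2 down-moves and 5 right-moves in some order.
With no other constraints that would be C(7,2) = 21 routes.
A monotone route can only reach the required cells in the order (1,2), (3,5), so split there and multiply the segment counts (each segment already excludes blocked cells): (1,1)→(1,2): 1; (1,2)→(3,5): 10; (3,5)→(3,6): 1; product = 10.
That gives 10 routes.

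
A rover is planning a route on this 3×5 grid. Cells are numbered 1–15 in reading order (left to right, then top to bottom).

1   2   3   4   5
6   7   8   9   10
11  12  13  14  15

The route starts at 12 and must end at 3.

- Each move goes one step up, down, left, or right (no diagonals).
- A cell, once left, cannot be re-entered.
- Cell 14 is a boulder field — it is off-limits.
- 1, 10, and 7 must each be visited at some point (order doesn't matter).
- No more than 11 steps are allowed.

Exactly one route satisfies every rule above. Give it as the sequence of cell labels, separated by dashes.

12 - 11 - 6 - 1 - 2 - 7 - 8 - 9 - 10 - 5 - 4 - 3

Any route must reach 1, 10, and 7 and still end at 3 within 11 moves, so the order of the required stops is forced.
Route from 12: left 1 to 11, up 2 to 1, right 1 to 2, down 1 to 7, right 3 to 10, up 1 to 5, left 2 to 3 — 11 moves in all.
Check: all required cells visited; 11 ≤ 11 moves.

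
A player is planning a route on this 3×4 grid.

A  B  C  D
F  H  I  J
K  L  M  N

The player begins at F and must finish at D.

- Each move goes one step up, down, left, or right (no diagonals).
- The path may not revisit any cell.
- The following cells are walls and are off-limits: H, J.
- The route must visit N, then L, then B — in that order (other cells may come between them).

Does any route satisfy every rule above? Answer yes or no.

no

N must be visited but has only one open neighbour (M), and it is neither the start nor the goal — the route would have to enter and leave through M, re-entering it.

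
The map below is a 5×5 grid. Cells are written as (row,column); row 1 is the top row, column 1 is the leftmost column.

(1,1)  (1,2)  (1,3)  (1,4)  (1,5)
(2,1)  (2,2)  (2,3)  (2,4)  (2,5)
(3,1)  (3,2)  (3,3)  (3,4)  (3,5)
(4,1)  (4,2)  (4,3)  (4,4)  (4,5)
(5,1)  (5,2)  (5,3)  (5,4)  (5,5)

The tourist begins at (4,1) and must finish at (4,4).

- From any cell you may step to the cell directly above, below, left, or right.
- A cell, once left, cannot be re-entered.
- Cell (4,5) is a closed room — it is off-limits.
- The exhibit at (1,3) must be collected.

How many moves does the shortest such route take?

Any route passes through (1,3) somewhere between (4,1) and (4,4). Summing Manhattan distances along the two legs ((4,1) → (1,3) → (4,4)) gives a lower bound of 5 + 4 = 9 moves.
A route of 9 moves achieves this: (4,1) → (3,1) → (2,1) → (1,1) → (1,2) → (1,3) → (2,3) → (3,3) → (4,3) → (4,4).
Since 9 matches the lower bound, it is optimal.

9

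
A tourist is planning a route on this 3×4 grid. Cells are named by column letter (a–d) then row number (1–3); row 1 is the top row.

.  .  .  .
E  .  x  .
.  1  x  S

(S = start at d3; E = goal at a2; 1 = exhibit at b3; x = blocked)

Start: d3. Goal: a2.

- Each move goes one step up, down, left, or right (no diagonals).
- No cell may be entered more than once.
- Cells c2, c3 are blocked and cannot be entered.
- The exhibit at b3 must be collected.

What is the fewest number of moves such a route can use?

8

Any route passes through b3 somewhere between d3 and a2. Summing Manhattan distances along the two legs (d3 → b3 → a2) gives a lower bound of 2 + 2 = 4 moves.
That bound ignores the blocked cells. Measuring each leg by the fewest moves that actually steer around them (d3→b3: 6; b3→a2: 2) raises the lower bound to 8.
A route of 8 moves exists: d3 → d2 → d1 → c1 → b1 → b2 → b3 → a3 → a2.
Since 8 matches that lower bound, it is optimal.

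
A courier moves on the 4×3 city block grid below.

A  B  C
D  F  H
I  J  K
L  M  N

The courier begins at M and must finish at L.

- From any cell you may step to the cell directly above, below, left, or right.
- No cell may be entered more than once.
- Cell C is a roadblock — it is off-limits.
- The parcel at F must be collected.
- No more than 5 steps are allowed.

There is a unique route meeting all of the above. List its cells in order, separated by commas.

M, J, F, D, I, L

The budget equals the shortest possible length, so every move has to be on a shortest route through the required cells.
Route from M: 2× up (reaching F), left to D, 2× down (reaching L) — 5 moves in all.
Check: all required cells visited; 5 ≤ 5 moves.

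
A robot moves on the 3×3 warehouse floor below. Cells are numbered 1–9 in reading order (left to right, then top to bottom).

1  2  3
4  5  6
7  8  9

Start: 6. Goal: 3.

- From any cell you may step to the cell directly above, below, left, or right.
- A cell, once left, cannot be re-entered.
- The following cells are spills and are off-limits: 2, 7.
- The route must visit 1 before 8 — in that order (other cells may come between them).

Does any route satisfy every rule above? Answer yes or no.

no

1 must be visited but has only one open neighbour (4), and it is neither the start nor the goal — the route would have to enter and leave through 4, re-entering it.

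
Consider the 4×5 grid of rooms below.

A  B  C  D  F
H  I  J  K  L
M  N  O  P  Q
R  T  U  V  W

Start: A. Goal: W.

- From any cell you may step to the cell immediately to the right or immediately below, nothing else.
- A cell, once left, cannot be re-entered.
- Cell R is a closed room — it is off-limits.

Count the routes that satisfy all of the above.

34

A right/down-only route from A to W makes exactly 3 down-moves and 4 right-moves in some order.
With no other constraints that would be C(7,3) = 35 routes.
Subtract routes through each blocked cell (inclusion–exclusion for overlaps): − through R: 1 → 34.
That gives 34 routes.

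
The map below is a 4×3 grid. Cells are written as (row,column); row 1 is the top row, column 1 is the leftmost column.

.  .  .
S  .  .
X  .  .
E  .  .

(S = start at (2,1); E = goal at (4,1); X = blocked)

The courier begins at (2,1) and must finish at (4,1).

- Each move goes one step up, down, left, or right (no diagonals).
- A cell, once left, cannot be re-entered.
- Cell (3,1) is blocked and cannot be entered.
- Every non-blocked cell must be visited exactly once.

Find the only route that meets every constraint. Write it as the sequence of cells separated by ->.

Need to visit all 11 open cells exactly once, starting at (2,1) and ending at (4,1).
Cell (1,3) has only two open neighbours ((2,3) and (1,2)), so the path must pass straight through it: one of those is the cell it's entered from and the other is where it exits.
Route from (2,1): up to (1,1), 2× right (reaching (1,3)), down to (2,3), left to (2,2), down to (3,2), right to (3,3), down to (4,3), 2× left (reaching (4,1)) — 10 moves in all.
Check: all 11 open cells covered.

(2,1) -> (1,1) -> (1,2) -> (1,3) -> (2,3) -> (2,2) -> (3,2) -> (3,3) -> (4,3) -> (4,2) -> (4,1)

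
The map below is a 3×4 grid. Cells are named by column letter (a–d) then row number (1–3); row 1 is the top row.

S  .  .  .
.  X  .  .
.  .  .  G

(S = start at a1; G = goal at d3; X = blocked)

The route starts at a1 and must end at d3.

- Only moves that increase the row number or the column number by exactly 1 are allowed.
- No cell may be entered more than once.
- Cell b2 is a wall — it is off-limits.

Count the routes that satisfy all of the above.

A right/down-only route from a1 to d3 makes exactly 2 down-moves and 3 right-moves in some order.
With no other constraints that would be C(5,2) = 10 routes.
Subtract routes through each blocked cell (inclusion–exclusion for overlaps): − through b2: 6 → 4.
That gives 4 routes.

4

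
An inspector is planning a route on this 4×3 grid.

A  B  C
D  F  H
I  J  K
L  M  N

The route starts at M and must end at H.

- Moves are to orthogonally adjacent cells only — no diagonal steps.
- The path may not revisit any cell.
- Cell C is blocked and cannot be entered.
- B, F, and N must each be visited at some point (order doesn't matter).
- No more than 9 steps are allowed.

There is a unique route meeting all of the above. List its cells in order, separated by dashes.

The budget equals the shortest possible length, so every move has to be on a shortest route through the required cells.
Route from M: right 1 to N, up 1 to K, left 2 to I, up 2 to A, right 1 to B, down 1 to F, right 1 to H — 9 moves in all.
Check: all required cells visited; 9 ≤ 9 moves.

M - N - K - J - I - D - A - B - F - H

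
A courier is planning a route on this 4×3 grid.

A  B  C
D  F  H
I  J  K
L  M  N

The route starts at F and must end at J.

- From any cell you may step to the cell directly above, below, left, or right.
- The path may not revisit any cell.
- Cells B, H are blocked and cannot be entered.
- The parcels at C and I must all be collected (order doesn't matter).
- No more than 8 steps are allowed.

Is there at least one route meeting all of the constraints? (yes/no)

The blocked cells wall C off from F completely — no sequence of moves reaches it at all, so no route can satisfy the rules.

no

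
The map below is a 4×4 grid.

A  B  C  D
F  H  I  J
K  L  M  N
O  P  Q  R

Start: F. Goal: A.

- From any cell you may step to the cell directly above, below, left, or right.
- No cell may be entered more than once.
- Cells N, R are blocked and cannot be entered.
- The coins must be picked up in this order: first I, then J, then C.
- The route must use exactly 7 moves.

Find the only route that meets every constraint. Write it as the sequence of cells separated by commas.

The waypoints must appear in the order I, J, C, with no cell reused.
Route from F: 3× right (reaching J), up to D, 3× left (reaching A) — 7 moves in all.
Check: order respected (I at step 2, J at step 3, C at step 5); 7 moves as required.

F, H, I, J, D, C, B, A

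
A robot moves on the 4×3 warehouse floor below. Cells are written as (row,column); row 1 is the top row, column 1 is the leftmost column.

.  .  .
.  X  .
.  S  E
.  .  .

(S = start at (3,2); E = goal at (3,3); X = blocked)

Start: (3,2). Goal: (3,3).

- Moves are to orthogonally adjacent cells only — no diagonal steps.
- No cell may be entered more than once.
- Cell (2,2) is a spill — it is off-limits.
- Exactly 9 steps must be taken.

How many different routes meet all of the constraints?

Need simple routes of exactly 9 moves from (3,2) to (3,3) (Manhattan distance 1, so 4 moves are spent on a detour and 4 undoing it).
Enumerating: (3,2) (4,2) (4,1) (3,1) (2,1) (1,1) (1,2) (1,3) (2,3) (3,3).
That gives 1 route.

1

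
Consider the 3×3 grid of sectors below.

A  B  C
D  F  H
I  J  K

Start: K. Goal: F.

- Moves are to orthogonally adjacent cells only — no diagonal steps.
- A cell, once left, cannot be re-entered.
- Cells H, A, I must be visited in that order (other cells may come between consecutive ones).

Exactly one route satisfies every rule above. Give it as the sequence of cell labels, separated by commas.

K, H, C, B, A, D, I, J, F

The waypoints must appear in the order H, A, I, with no cell reused.
Route from K: up 2 to C, left 2 to A, down 2 to I, right 1 to J, up 1 to F — 8 moves in all.
Check: order respected (H at step 1, A at step 4, I at step 6).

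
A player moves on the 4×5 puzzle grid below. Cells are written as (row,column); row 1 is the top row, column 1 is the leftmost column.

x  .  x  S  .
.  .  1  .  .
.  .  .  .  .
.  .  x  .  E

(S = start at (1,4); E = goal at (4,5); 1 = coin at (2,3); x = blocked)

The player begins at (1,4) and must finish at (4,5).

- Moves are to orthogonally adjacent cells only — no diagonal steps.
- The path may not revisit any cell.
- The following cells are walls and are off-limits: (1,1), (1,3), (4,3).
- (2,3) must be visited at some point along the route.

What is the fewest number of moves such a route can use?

Any route passes through (2,3) somewhere between (1,4) and (4,5). Summing Manhattan distances along the two legs ((1,4) → (2,3) → (4,5)) gives a lower bound of 2 + 4 = 6 moves.
A route of 6 moves achieves this: (1,4) → (2,4) → (2,3) → (3,3) → (3,4) → (4,4) → (4,5).
Since 6 matches the lower bound, it is optimal.

6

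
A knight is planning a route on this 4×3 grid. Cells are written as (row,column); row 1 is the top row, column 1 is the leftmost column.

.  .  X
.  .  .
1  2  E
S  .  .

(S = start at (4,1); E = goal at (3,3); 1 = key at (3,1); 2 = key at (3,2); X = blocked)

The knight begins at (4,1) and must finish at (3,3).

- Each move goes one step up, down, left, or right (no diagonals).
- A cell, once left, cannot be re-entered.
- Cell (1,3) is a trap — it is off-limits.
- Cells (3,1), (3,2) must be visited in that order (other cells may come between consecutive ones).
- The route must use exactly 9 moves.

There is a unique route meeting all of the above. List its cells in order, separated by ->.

The waypoints must appear in the order (3,1), (3,2), with no cell reused.
Route from (4,1): up 3 to (1,1), right 1 to (1,2), down 3 to (4,2), right 1 to (4,3), up 1 to (3,3) — 9 moves in all.
Check: order respected (1 at step 1, 2 at step 6); 9 moves as required.

(4,1) -> (3,1) -> (2,1) -> (1,1) -> (1,2) -> (2,2) -> (3,2) -> (4,2) -> (4,3) -> (3,3)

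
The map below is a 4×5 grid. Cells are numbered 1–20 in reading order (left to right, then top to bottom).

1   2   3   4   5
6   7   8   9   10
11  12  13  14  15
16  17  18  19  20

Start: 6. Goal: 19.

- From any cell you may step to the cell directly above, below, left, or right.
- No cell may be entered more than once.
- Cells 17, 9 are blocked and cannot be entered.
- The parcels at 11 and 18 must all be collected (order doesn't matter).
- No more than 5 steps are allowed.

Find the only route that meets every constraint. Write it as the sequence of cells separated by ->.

The 5-move cap with required stops at 11, 18 leaves no slack for detours.
Route from 6: down to 11, 2× right (reaching 13), down to 18, right to 19 — 5 moves in all.
Check: all required cells visited; 5 ≤ 5 moves.

6 -> 11 -> 12 -> 13 -> 18 -> 19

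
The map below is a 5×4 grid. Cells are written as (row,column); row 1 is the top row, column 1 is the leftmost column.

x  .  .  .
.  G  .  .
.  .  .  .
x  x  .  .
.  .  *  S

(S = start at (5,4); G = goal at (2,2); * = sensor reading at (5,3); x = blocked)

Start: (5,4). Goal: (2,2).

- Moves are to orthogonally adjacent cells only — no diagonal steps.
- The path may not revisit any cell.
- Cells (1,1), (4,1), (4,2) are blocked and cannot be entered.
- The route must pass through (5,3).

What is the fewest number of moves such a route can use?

Any route passes through (5,3) somewhere between (5,4) and (2,2). Summing Manhattan distances along the two legs ((5,4) → (5,3) → (2,2)) gives a lower bound of 1 + 4 = 5 moves.
A route of 5 moves achieves this: (5,4) → (5,3) → (4,3) → (3,3) → (2,3) → (2,2).
Since 5 matches the lower bound, it is optimal.

5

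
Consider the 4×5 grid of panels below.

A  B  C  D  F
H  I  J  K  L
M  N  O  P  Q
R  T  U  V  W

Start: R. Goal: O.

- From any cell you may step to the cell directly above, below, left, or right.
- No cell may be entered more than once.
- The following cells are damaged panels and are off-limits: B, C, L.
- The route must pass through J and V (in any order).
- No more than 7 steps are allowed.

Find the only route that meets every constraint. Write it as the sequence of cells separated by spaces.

R T U V P K J O

The 7-move cap with required stops at J, V leaves no slack for detours.
Route from R: right 3 to V, up 2 to K, left 1 to J, down 1 to O — 7 moves in all.
Check: all required cells visited; 7 ≤ 7 moves.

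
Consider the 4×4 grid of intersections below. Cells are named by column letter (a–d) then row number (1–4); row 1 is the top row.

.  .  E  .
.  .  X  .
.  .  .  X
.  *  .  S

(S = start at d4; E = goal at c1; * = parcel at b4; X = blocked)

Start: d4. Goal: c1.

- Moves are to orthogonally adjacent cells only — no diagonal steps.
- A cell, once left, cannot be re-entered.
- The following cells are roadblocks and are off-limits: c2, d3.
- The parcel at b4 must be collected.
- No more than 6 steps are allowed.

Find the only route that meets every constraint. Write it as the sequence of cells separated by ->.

d4 -> c4 -> b4 -> b3 -> b2 -> b1 -> c1

The 6-move cap with required stops at b4 leaves no slack for detours.
Route from d4: 2× left (reaching b4), 3× up (reaching b1), right to c1 — 6 moves in all.
Check: all required cells visited; 6 ≤ 6 moves.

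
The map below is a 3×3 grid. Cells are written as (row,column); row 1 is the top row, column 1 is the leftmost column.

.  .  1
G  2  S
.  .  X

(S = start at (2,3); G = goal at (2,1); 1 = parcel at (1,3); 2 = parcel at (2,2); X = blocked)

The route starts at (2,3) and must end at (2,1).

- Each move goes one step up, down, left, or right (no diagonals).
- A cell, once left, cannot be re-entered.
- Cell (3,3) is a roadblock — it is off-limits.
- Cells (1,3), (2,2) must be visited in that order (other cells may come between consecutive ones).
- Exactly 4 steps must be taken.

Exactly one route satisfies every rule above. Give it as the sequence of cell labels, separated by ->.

The waypoints must appear in the order (1,3), (2,2), with no cell reused.
Route from (2,3): up 1 to (1,3), left 1 to (1,2), down 1 to (2,2), left 1 to (2,1) — 4 moves in all.
Check: order respected (1 at step 1, 2 at step 3); 4 moves as required.

(2,3) -> (1,3) -> (1,2) -> (2,2) -> (2,1)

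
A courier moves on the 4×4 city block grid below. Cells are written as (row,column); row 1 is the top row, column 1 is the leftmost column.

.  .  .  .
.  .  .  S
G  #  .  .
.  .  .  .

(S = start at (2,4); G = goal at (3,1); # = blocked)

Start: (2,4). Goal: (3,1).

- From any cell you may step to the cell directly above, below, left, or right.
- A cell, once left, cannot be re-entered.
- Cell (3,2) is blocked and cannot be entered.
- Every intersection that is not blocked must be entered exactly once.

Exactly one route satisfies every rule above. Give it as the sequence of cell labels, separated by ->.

Need to visit all 15 open cells exactly once, starting at (2,4) and ending at (3,1).
Cell (1,1) has only two open neighbours ((2,1) and (1,2)), so the path must pass straight through it: one of those is the cell it's entered from and the other is where it exits.
Route from (2,4): up to (1,4), 3× left (reaching (1,1)), down to (2,1), 2× right (reaching (2,3)), down to (3,3), right to (3,4), down to (4,4), 3× left (reaching (4,1)), up to (3,1) — 14 moves in all.
Check: all 15 open cells covered.

(2,4) -> (1,4) -> (1,3) -> (1,2) -> (1,1) -> (2,1) -> (2,2) -> (2,3) -> (3,3) -> (3,4) -> (4,4) -> (4,3) -> (4,2) -> (4,1) -> (3,1)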